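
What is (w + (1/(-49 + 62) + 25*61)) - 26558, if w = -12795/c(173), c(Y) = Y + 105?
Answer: -90635319/3614 ≈ -25079.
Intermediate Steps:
c(Y) = 105 + Y
w = -12795/278 (w = -12795/(105 + 173) = -12795/278 ≈ -46.025)
(w + (1/(-49 + 62) + 25*61)) - 26558 = (-12795/278 + (1/(-49 + 62) + 25*61)) - 26558 = (-12795/278 + (1/13 + 1525)) - 26558 = (-12795/278 + 19826/13) - 26558 = 5345293/3614 - 26558 = -90635319/3614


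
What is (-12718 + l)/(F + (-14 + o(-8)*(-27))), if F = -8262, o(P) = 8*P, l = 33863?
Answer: -21145/6548 ≈ -3.2292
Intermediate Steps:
(-12718 + l)/(F + (-14 + o(-8)*(-27))) = (-12718 + 33863)/(-8262 + (-14 + (8*(-8))*(-27))) = 21145/(-8262 + (-14 - 64*(-27))) = 21145/(-8262 + (-14 + 1728)) = 21145/(-8262 + 1714) = 21145/(-6548) = 21145*(-1/6548) = -21145/6548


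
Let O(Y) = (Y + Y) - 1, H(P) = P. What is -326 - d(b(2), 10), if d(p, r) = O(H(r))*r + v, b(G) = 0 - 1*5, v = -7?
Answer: -509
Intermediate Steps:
O(Y) = -1 + 2*Y (O(Y) = 2*Y - 1 = -1 + 2*Y)
b(G) = -5 (b(G) = 0 - 5 = -5)
d(p, r) = -7 + r*(-1 + 2*r) (d(p, r) = (-1 + 2*r)*r - 7 = r*(-1 + 2*r) - 7 = -7 + r*(-1 + 2*r))
-326 - d(b(2), 10) = -326 - (-7 + 10*(-1 + 2*10)) = -326 - (-7 + 10*(-1 + 20)) = -326 - (-7 + 10*19) = -326 - (-7 + 190) = -326 - 1*183 = -326 - 183 = -509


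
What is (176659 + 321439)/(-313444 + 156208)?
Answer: -249049/78618 ≈ -3.1678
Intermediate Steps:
(176659 + 321439)/(-313444 + 156208) = 498098/(-157236) = 498098*(-1/157236) = -249049/78618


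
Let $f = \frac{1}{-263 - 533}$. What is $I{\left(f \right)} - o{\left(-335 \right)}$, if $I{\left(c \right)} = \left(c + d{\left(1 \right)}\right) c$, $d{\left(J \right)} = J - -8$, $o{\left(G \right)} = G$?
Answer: $\frac{212254197}{633616} \approx 334.99$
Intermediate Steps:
$d{\left(J \right)} = 8 + J$ ($d{\left(J \right)} = J + 8 = 8 + J$)
$f = - \frac{1}{796}$ ($f = \frac{1}{-796} = - \frac{1}{796} \approx -0.0012563$)
$I{\left(c \right)} = c \left(9 + c\right)$ ($I{\left(c \right)} = \left(c + \left(8 + 1\right)\right) c = \left(c + 9\right) c = \left(9 + c\right) c = c \left(9 + c\right)$)
$I{\left(f \right)} - o{\left(-335 \right)} = - \frac{9 - \frac{1}{796}}{796} - -335 = \left(- \frac{1}{796}\right) \frac{7163}{796} + 335 = - \frac{7163}{633616} + 335 = \frac{212254197}{633616}$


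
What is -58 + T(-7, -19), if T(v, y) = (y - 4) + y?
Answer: -100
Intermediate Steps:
T(v, y) = -4 + 2*y (T(v, y) = (-4 + y) + y = -4 + 2*y)
-58 + T(-7, -19) = -58 + (-4 + 2*(-19)) = -58 + (-4 - 38) = -58 - 42 = -100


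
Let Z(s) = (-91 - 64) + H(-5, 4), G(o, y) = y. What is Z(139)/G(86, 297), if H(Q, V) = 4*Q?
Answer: -175/297 ≈ -0.58923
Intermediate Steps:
Z(s) = -175 (Z(s) = (-91 - 64) + 4*(-5) = -155 - 20 = -175)
Z(139)/G(86, 297) = -175/297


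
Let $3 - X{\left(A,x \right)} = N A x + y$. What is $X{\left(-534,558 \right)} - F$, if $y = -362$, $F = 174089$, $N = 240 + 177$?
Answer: $124080600$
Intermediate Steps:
$N = 417$
$X{\left(A,x \right)} = 365 - 417 A x$ ($X{\left(A,x \right)} = 3 - \left(417 A x - 362\right) = 3 - \left(-362 + 417 A x\right) = 365 - 417 A x$)
$X{\left(-534,558 \right)} - F = \left(365 - \left(-222678\right) 558\right) - 174089 = \left(365 + 124254324\right) - 174089 = 124254689 - 174089 = 124080600$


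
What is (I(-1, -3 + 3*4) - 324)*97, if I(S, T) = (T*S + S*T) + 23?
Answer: -30943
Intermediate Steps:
I(S, T) = 23 + 2*S*T (I(S, T) = (S*T + S*T) + 23 = 2*S*T + 23 = 23 + 2*S*T)
(I(-1, -3 + 3*4) - 324)*97 = ((23 + 2*(-1)*(-3 + 3*4)) - 324)*97 = ((23 + 2*(-1)*(-3 + 12)) - 324)*97 = ((23 + 2*(-1)*9) - 324)*97 = ((23 - 18) - 324)*97 = (5 - 324)*97 = -319*97 = -30943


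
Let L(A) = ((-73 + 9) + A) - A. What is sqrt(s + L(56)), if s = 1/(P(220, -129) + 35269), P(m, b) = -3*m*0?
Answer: I*sqrt(79609715835)/35269 ≈ 8.0*I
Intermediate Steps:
L(A) = -64 (L(A) = (-64 + A) - A = -64)
P(m, b) = 0
s = 1/35269 (s = 1/(0 + 35269) = 1/35269 ≈ 2.8354e-5)
sqrt(s + L(56)) = sqrt(1/35269 - 64) = sqrt(-2257215/35269) = I*sqrt(79609715835)/35269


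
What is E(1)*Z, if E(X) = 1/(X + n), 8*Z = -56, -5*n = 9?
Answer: 35/4 ≈ 8.7500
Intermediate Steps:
n = -9/5 (n = -⅕*9 = -9/5 ≈ -1.8000)
Z = -7 (Z = (⅛)*(-56) = -7)
E(X) = 1/(-9/5 + X) (E(X) = 1/(X - 9/5) = 1/(-9/5 + X))
E(1)*Z = (5/(-9 + 5*1))*(-7) = (5/(-9 + 5))*(-7) = (5/(-4))*(-7) = (5*(-¼))*(-7) = -5/4*(-7) = 35/4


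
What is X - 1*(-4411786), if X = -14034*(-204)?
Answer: 7274722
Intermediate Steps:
X = 2862936 (X = -1*(-2862936) = 2862936)
X - 1*(-4411786) = 2862936 - 1*(-4411786) = 2862936 + 4411786 = 7274722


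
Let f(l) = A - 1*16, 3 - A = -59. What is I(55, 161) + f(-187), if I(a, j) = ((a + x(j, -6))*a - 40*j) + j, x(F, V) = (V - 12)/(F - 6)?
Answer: -99646/31 ≈ -3214.4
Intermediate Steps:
A = 62 (A = 3 - 1*(-59) = 3 + 59 = 62)
x(F, V) = (-12 + V)/(-6 + F)
f(l) = 46 (f(l) = 62 - 1*16 = 62 - 16 = 46)
I(a, j) = -39*j + a*(a - 18/(-6 + j)) (I(a, j) = ((a + (-12 - 6)/(-6 + j))*a - 40*j) + j = ((a - 18/(-6 + j))*a - 40*j) + j = (a*(a - 18/(-6 + j)) - 40*j) + j = (-40*j + a*(a - 18/(-6 + j))) + j = -39*j + a*(a - 18/(-6 + j)))
I(55, 161) + f(-187) = (-18*55 + (-6 + 161)*(55**2 - 39*161))/(-6 + 161) + 46 = (-990 + 155*(3025 - 6279))/155 + 46 = (-990 + 155*(-3254))/155 + 46 = (-990 - 504370)/155 + 46 = (1/155)*(-505360) + 46 = -101072/31 + 46 = -99646/31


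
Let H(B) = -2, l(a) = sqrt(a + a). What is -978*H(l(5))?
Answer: 1956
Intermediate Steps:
l(a) = sqrt(2)*sqrt(a) (l(a) = sqrt(2*a) = sqrt(2)*sqrt(a))
-978*H(l(5)) = -978*(-2) = 1956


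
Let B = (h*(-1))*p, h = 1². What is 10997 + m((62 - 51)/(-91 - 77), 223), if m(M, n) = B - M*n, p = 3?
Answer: 1849445/168 ≈ 11009.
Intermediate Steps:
h = 1
B = -3 (B = (1*(-1))*3 = -1*3 = -3)
m(M, n) = -3 - M*n
10997 + m((62 - 51)/(-91 - 77), 223) = 10997 + (-3 - 1*(62 - 51)/(-91 - 77)*223) = 10997 + (-3 - 1*11/(-168)*223) = 10997 + (-3 - 1*11*(-1/168)*223) = 10997 + (-3 - 1*(-11/168)*223) = 10997 + (-3 + 2453/168) = 10997 + 1949/168 = 1849445/168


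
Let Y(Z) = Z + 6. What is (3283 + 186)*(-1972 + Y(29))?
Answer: -6719453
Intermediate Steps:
Y(Z) = 6 + Z
(3283 + 186)*(-1972 + Y(29)) = (3283 + 186)*(-1972 + (6 + 29)) = 3469*(-1972 + 35) = 3469*(-1937) = -6719453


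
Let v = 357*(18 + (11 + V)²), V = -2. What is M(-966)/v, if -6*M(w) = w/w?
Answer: -1/212058 ≈ -4.7157e-6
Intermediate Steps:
M(w) = -⅙ (M(w) = -w/(6*w) = -⅙*1 = -⅙)
v = 35343 (v = 357*(18 + (11 - 2)²) = 357*(18 + 9²) = 357*(18 + 81) = 357*99 = 35343)
M(-966)/v = -⅙/35343 = -⅙*1/35343 = -1/212058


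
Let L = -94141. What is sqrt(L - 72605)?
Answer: I*sqrt(166746) ≈ 408.35*I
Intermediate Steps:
sqrt(L - 72605) = sqrt(-94141 - 72605) = sqrt(-166746) = I*sqrt(166746)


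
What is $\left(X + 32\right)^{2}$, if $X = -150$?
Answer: $13924$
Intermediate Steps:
$\left(X + 32\right)^{2} = \left(-150 + 32\right)^{2} = \left(-118\right)^{2} = 13924$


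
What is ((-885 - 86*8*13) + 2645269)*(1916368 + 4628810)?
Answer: 17249423908320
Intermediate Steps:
((-885 - 86*8*13) + 2645269)*(1916368 + 4628810) = ((-885 - 688*13) + 2645269)*6545178 = ((-885 - 8944) + 2645269)*6545178 = (-9829 + 2645269)*6545178 = 2635440*6545178 = 17249423908320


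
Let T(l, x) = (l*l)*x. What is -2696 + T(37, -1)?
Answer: -4065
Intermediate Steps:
T(l, x) = x*l² (T(l, x) = l²*x = x*l²)
-2696 + T(37, -1) = -2696 - 1*37² = -2696 - 1*1369 = -2696 - 1369 = -4065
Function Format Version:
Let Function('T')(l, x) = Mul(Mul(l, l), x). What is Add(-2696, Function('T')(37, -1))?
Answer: -4065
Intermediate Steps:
Function('T')(l, x) = Mul(x, Pow(l, 2)) (Function('T')(l, x) = Mul(Pow(l, 2), x) = Mul(x, Pow(l, 2)))
Add(-2696, Function('T')(37, -1)) = Add(-2696, Mul(-1, Pow(37, 2))) = Add(-2696, Mul(-1, 1369)) = Add(-2696, -1369) = -4065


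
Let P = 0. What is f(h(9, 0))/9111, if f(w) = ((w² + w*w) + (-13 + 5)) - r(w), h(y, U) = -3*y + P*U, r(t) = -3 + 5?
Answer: 1448/9111 ≈ 0.15893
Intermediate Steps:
r(t) = 2
h(y, U) = -3*y (h(y, U) = -3*y + 0*U = -3*y + 0 = -3*y)
f(w) = -10 + 2*w² (f(w) = ((w² + w*w) + (-13 + 5)) - 1*2 = ((w² + w²) - 8) - 2 = (2*w² - 8) - 2 = (-8 + 2*w²) - 2 = -10 + 2*w²)
f(h(9, 0))/9111 = (-10 + 2*(-3*9)²)/9111 = (-10 + 2*(-27)²)*(1/9111) = (-10 + 2*729)*(1/9111) = (-10 + 1458)*(1/9111) = 1448*(1/9111) = 1448/9111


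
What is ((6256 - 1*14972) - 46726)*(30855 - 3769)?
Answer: -1501702012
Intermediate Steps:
((6256 - 1*14972) - 46726)*(30855 - 3769) = ((6256 - 14972) - 46726)*27086 = (-8716 - 46726)*27086 = -55442*27086 = -1501702012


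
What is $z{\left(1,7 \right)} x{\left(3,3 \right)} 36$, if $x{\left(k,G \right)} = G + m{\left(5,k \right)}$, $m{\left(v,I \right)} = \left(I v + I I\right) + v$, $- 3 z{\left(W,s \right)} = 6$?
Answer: $-2304$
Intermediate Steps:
$z{\left(W,s \right)} = -2$ ($z{\left(W,s \right)} = \left(- \frac{1}{3}\right) 6 = -2$)
$m{\left(v,I \right)} = v + I^{2} + I v$ ($m{\left(v,I \right)} = \left(I v + I^{2}\right) + v = \left(I^{2} + I v\right) + v = v + I^{2} + I v$)
$x{\left(k,G \right)} = 5 + G + k^{2} + 5 k$ ($x{\left(k,G \right)} = G + \left(5 + k^{2} + k 5\right) = G + \left(5 + k^{2} + 5 k\right) = 5 + G + k^{2} + 5 k$)
$z{\left(1,7 \right)} x{\left(3,3 \right)} 36 = - 2 \left(5 + 3 + 3^{2} + 5 \cdot 3\right) 36 = - 2 \left(5 + 3 + 9 + 15\right) 36 = \left(-2\right) 32 \cdot 36 = \left(-64\right) 36 = -2304$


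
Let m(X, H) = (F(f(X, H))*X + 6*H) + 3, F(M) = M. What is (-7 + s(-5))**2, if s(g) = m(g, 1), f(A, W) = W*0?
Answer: 4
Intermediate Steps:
f(A, W) = 0
m(X, H) = 3 + 6*H (m(X, H) = (0*X + 6*H) + 3 = (0 + 6*H) + 3 = 6*H + 3 = 3 + 6*H)
s(g) = 9 (s(g) = 3 + 6*1 = 3 + 6 = 9)
(-7 + s(-5))**2 = (-7 + 9)**2 = 2**2 = 4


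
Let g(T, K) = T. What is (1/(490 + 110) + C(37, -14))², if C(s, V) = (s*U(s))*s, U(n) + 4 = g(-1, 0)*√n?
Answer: 35758985308801/360000 + 4497985031*√37/300 ≈ 1.9053e+8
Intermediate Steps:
U(n) = -4 - √n
C(s, V) = s²*(-4 - √s) (C(s, V) = (s*(-4 - √s))*s = s²*(-4 - √s))
(1/(490 + 110) + C(37, -14))² = (1/(490 + 110) + 37²*(-4 - √37))² = (1/600 + 1369*(-4 - √37))² = (1/600 + (-5476 - 1369*√37))² = (-3285599/600 - 1369*√37)²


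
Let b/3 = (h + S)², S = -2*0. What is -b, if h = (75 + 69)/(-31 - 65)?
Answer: -27/4 ≈ -6.7500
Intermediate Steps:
S = 0
h = -3/2 (h = 144/(-96) = 144*(-1/96) = -3/2 ≈ -1.5000)
b = 27/4 (b = 3*(-3/2 + 0)² = 3*(-3/2)² = 3*(9/4) = 27/4 ≈ 6.7500)
-b = -1*27/4 = -27/4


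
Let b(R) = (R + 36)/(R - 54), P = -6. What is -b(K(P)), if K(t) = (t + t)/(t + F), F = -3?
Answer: 56/79 ≈ 0.70886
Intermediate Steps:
K(t) = 2*t/(-3 + t) (K(t) = (t + t)/(t - 3) = (2*t)/(-3 + t) = 2*t/(-3 + t))
b(R) = (36 + R)/(-54 + R)
-b(K(P)) = -(36 + 2*(-6)/(-3 - 6))/(-54 + 2*(-6)/(-3 - 6)) = -(36 + 2*(-6)/(-9))/(-54 + 2*(-6)/(-9)) = -(36 + 2*(-6)*(-1/9))/(-54 + 2*(-6)*(-1/9)) = -(36 + 4/3)/(-54 + 4/3) = -112/((-158/3)*3) = -(-3)*112/(158*3) = -1*(-56/79) = 56/79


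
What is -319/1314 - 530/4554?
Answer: -39799/110814 ≈ -0.35915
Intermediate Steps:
-319/1314 - 530/4554 = -319*1/1314 - 530*1/4554 = -319/1314 - 265/2277 = -39799/110814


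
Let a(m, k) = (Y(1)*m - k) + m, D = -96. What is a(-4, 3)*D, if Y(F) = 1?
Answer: 1056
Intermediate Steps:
a(m, k) = -k + 2*m (a(m, k) = (1*m - k) + m = (m - k) + m = -k + 2*m)
a(-4, 3)*D = (-1*3 + 2*(-4))*(-96) = (-3 - 8)*(-96) = -11*(-96) = 1056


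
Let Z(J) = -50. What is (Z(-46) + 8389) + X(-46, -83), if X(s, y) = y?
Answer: 8256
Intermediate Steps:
(Z(-46) + 8389) + X(-46, -83) = (-50 + 8389) - 83 = 8339 - 83 = 8256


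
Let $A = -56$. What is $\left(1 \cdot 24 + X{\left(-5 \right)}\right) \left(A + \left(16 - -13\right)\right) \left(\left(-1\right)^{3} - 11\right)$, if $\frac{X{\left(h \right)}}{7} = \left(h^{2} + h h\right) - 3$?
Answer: $114372$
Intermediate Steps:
$X{\left(h \right)} = -21 + 14 h^{2}$ ($X{\left(h \right)} = 7 \left(\left(h^{2} + h h\right) - 3\right) = 7 \left(\left(h^{2} + h^{2}\right) - 3\right) = 7 \left(2 h^{2} - 3\right) = 7 \left(-3 + 2 h^{2}\right) = -21 + 14 h^{2}$)
$\left(1 \cdot 24 + X{\left(-5 \right)}\right) \left(A + \left(16 - -13\right)\right) \left(\left(-1\right)^{3} - 11\right) = \left(1 \cdot 24 - \left(21 - 14 \left(-5\right)^{2}\right)\right) \left(-56 + \left(16 - -13\right)\right) \left(\left(-1\right)^{3} - 11\right) = \left(24 + \left(-21 + 14 \cdot 25\right)\right) \left(-56 + \left(16 + 13\right)\right) \left(-1 - 11\right) = \left(24 + \left(-21 + 350\right)\right) \left(-56 + 29\right) \left(-12\right) = \left(24 + 329\right) \left(\left(-27\right) \left(-12\right)\right) = 353 \cdot 324 = 114372$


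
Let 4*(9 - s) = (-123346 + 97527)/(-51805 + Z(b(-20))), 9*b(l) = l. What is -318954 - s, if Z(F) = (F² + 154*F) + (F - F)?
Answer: -5388590726961/16894100 ≈ -3.1896e+5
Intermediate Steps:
b(l) = l/9
Z(F) = F² + 154*F (Z(F) = (F² + 154*F) + 0 = F² + 154*F)
s = 149955561/16894100 (s = 9 - (-123346 + 97527)/(4*(-51805 + ((⅑)*(-20))*(154 + (⅑)*(-20)))) = 9 - (-25819)/(4*(-51805 - 20*(154 - 20/9)/9)) = 9 - (-25819)/(4*(-51805 - 20/9*1366/9)) = 9 - (-25819)/(4*(-51805 - 27320/81)) = 9 - (-25819)/(4*(-4223525/81)) = 9 - (-25819)*(-81)/(4*4223525) = 9 - ¼*2091339/4223525 = 9 - 2091339/16894100 = 149955561/16894100 ≈ 8.8762)
-318954 - s = -318954 - 1*149955561/16894100 = -318954 - 149955561/16894100 = -5388590726961/16894100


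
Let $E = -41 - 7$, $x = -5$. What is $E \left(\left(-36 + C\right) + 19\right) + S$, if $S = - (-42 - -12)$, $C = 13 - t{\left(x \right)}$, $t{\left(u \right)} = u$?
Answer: $-18$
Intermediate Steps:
$E = -48$
$C = 18$ ($C = 13 - -5 = 13 + 5 = 18$)
$S = 30$ ($S = - (-42 + 12) = \left(-1\right) \left(-30\right) = 30$)
$E \left(\left(-36 + C\right) + 19\right) + S = - 48 \left(\left(-36 + 18\right) + 19\right) + 30 = - 48 \left(-18 + 19\right) + 30 = \left(-48\right) 1 + 30 = -48 + 30 = -18$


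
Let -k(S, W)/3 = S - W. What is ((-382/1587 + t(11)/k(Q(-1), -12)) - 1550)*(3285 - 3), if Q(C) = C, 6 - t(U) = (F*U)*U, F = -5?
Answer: -29960033474/5819 ≈ -5.1487e+6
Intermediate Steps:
t(U) = 6 + 5*U² (t(U) = 6 - (-5*U)*U = 6 - (-5)*U² = 6 + 5*U²)
k(S, W) = -3*S + 3*W (k(S, W) = -3*(S - W) = -3*S + 3*W)
((-382/1587 + t(11)/k(Q(-1), -12)) - 1550)*(3285 - 3) = ((-382/1587 + (6 + 5*11²)/(-3*(-1) + 3*(-12))) - 1550)*(3285 - 3) = ((-382*1/1587 + (6 + 5*121)/(3 - 36)) - 1550)*3282 = ((-382/1587 + (6 + 605)/(-33)) - 1550)*3282 = ((-382/1587 + 611*(-1/33)) - 1550)*3282 = ((-382/1587 - 611/33) - 1550)*3282 = (-327421/17457 - 1550)*3282 = -27385771/17457*3282 = -29960033474/5819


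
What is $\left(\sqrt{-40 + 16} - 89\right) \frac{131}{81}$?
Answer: $- \frac{11659}{81} + \frac{262 i \sqrt{6}}{81} \approx -143.94 + 7.923 i$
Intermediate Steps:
$\left(\sqrt{-40 + 16} - 89\right) \frac{131}{81} = \left(\sqrt{-24} - 89\right) 131 \cdot \frac{1}{81} = \left(2 i \sqrt{6} - 89\right) \frac{131}{81} = \left(-89 + 2 i \sqrt{6}\right) \frac{131}{81} = - \frac{11659}{81} + \frac{262 i \sqrt{6}}{81}$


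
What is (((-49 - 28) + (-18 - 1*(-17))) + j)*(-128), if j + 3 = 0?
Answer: 10368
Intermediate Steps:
j = -3 (j = -3 + 0 = -3)
(((-49 - 28) + (-18 - 1*(-17))) + j)*(-128) = (((-49 - 28) + (-18 - 1*(-17))) - 3)*(-128) = ((-77 + (-18 + 17)) - 3)*(-128) = ((-77 - 1) - 3)*(-128) = (-78 - 3)*(-128) = -81*(-128) = 10368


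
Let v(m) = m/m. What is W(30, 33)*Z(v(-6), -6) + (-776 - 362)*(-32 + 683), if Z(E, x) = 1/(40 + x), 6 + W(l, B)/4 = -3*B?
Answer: -12594456/17 ≈ -7.4085e+5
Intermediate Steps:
W(l, B) = -24 - 12*B (W(l, B) = -24 + 4*(-3*B) = -24 - 12*B)
v(m) = 1
W(30, 33)*Z(v(-6), -6) + (-776 - 362)*(-32 + 683) = (-24 - 12*33)/(40 - 6) + (-776 - 362)*(-32 + 683) = (-24 - 396)/34 - 1138*651 = -420*1/34 - 740838 = -210/17 - 740838 = -12594456/17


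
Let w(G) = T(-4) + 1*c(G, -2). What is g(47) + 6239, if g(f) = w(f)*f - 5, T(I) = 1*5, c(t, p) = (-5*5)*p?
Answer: 8819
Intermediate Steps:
c(t, p) = -25*p
T(I) = 5
w(G) = 55 (w(G) = 5 + 1*(-25*(-2)) = 5 + 1*50 = 5 + 50 = 55)
g(f) = -5 + 55*f (g(f) = 55*f - 5 = -5 + 55*f)
g(47) + 6239 = (-5 + 55*47) + 6239 = (-5 + 2585) + 6239 = 2580 + 6239 = 8819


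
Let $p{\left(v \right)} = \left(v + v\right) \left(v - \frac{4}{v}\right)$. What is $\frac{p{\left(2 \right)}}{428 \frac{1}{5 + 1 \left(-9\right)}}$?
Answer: $0$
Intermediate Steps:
$p{\left(v \right)} = 2 v \left(v - \frac{4}{v}\right)$
$\frac{p{\left(2 \right)}}{428 \frac{1}{5 + 1 \left(-9\right)}} = \frac{-8 + 2 \cdot 2^{2}}{428 \frac{1}{5 + 1 \left(-9\right)}} = \frac{-8 + 2 \cdot 4}{428 \frac{1}{5 - 9}} = \frac{-8 + 8}{428 \frac{1}{-4}} = \frac{0}{428 \left(- \frac{1}{4}\right)} = \frac{0}{-107} = 0 \left(- \frac{1}{107}\right) = 0$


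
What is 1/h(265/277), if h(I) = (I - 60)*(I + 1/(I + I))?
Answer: -8133274/710392509 ≈ -0.011449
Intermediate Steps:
h(I) = (-60 + I)*(I + 1/(2*I))
1/h(265/277) = 1/(½ + (265/277)² - 15900/277 - 30/(265/277)) = 1/(½ + (265*(1/277))² - 15900/277 - 30/(265*(1/277))) = 1/(½ + (265/277)² - 60*265/277 - 30/265/277) = 1/(½ + 70225/76729 - 15900/277 - 30*277/265) = 1/(½ + 70225/76729 - 15900/277 - 1662/53) = 1/(-710392509/8133274) = -8133274/710392509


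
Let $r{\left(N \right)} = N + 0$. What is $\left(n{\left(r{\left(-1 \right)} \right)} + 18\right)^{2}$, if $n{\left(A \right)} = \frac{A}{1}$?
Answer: $289$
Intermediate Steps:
$r{\left(N \right)} = N$
$n{\left(A \right)} = A$ ($n{\left(A \right)} = A 1 = A$)
$\left(n{\left(r{\left(-1 \right)} \right)} + 18\right)^{2} = \left(-1 + 18\right)^{2} = 17^{2} = 289$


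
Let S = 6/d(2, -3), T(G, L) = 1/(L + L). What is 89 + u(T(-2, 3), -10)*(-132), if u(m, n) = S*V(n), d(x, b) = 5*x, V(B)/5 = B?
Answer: 4049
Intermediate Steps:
V(B) = 5*B
T(G, L) = 1/(2*L)
S = ⅗ (S = 6/((5*2)) = 6/10 = 6*(⅒) = ⅗ ≈ 0.60000)
u(m, n) = 3*n (u(m, n) = 3*(5*n)/5 = 3*n)
89 + u(T(-2, 3), -10)*(-132) = 89 + (3*(-10))*(-132) = 89 - 30*(-132) = 89 + 3960 = 4049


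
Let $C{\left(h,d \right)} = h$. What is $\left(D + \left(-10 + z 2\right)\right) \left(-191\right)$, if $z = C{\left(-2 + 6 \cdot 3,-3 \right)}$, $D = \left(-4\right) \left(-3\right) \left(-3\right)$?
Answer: $2674$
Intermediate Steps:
$D = -36$ ($D = 12 \left(-3\right) = -36$)
$z = 16$ ($z = -2 + 6 \cdot 3 = -2 + 18 = 16$)
$\left(D + \left(-10 + z 2\right)\right) \left(-191\right) = \left(-36 + \left(-10 + 16 \cdot 2\right)\right) \left(-191\right) = \left(-36 + \left(-10 + 32\right)\right) \left(-191\right) = \left(-36 + 22\right) \left(-191\right) = \left(-14\right) \left(-191\right) = 2674$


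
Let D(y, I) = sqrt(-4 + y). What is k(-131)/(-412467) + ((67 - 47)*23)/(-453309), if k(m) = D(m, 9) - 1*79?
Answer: -17102601/20775000367 - I*sqrt(15)/137489 ≈ -0.00082323 - 2.8169e-5*I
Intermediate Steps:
k(m) = -79 + sqrt(-4 + m) (k(m) = sqrt(-4 + m) - 1*79 = sqrt(-4 + m) - 79 = -79 + sqrt(-4 + m))
k(-131)/(-412467) + ((67 - 47)*23)/(-453309) = (-79 + sqrt(-4 - 131))/(-412467) + ((67 - 47)*23)/(-453309) = (-79 + sqrt(-135))*(-1/412467) + (20*23)*(-1/453309) = (-79 + 3*I*sqrt(15))*(-1/412467) + 460*(-1/453309) = (79/412467 - I*sqrt(15)/137489) - 460/453309 = -17102601/20775000367 - I*sqrt(15)/137489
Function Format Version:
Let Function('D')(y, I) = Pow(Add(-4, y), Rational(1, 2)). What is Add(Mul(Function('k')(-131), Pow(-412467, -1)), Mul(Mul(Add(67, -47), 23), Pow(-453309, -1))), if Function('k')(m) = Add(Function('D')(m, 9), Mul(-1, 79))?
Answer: Add(Rational(-17102601, 20775000367), Mul(Rational(-1, 137489), I, Pow(15, Rational(1, 2)))) ≈ Add(-0.00082323, Mul(-2.8169e-5, I))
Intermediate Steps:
Function('k')(m) = Add(-79, Pow(Add(-4, m), Rational(1, 2))) (Function('k')(m) = Add(Pow(Add(-4, m), Rational(1, 2)), Mul(-1, 79)) = Add(Pow(Add(-4, m), Rational(1, 2)), -79) = Add(-79, Pow(Add(-4, m), Rational(1, 2))))
Add(Mul(Function('k')(-131), Pow(-412467, -1)), Mul(Mul(Add(67, -47), 23), Pow(-453309, -1))) = Add(Mul(Add(-79, Pow(Add(-4, -131), Rational(1, 2))), Pow(-412467, -1)), Mul(Mul(Add(67, -47), 23), Pow(-453309, -1))) = Add(Mul(Add(-79, Pow(-135, Rational(1, 2))), Rational(-1, 412467)), Mul(Mul(20, 23), Rational(-1, 453309))) = Add(Mul(Add(-79, Mul(3, I, Pow(15, Rational(1, 2)))), Rational(-1, 412467)), Mul(460, Rational(-1, 453309))) = Add(Add(Rational(79, 412467), Mul(Rational(-1, 137489), I, Pow(15, Rational(1, 2)))), Rational(-460, 453309)) = Add(Rational(-17102601, 20775000367), Mul(Rational(-1, 137489), I, Pow(15, Rational(1, 2))))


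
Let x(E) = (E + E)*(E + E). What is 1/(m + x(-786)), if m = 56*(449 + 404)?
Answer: 1/2518952 ≈ 3.9699e-7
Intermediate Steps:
x(E) = 4*E² (x(E) = (2*E)*(2*E) = 4*E²)
m = 47768 (m = 56*853 = 47768)
1/(m + x(-786)) = 1/(47768 + 4*(-786)²) = 1/(47768 + 4*617796) = 1/(47768 + 2471184) = 1/2518952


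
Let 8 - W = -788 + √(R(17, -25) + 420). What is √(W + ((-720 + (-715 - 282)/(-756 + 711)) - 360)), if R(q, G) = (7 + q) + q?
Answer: √(-58915 - 225*√461)/15 ≈ 16.832*I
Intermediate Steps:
R(q, G) = 7 + 2*q
W = 796 - √461 (W = 8 - (-788 + √((7 + 2*17) + 420)) = 8 - (-788 + √((7 + 34) + 420)) = 8 - (-788 + √(41 + 420)) = 8 - (-788 + √461) = 8 + (788 - √461) = 796 - √461 ≈ 774.53)
√(W + ((-720 + (-715 - 282)/(-756 + 711)) - 360)) = √((796 - √461) + ((-720 + (-715 - 282)/(-756 + 711)) - 360)) = √((796 - √461) + ((-720 - 997/(-45)) - 360)) = √((796 - √461) + ((-720 - 997*(-1/45)) - 360)) = √((796 - √461) + ((-720 + 997/45) - 360)) = √((796 - √461) + (-31403/45 - 360)) = √((796 - √461) - 47603/45) = √(-11783/45 - √461)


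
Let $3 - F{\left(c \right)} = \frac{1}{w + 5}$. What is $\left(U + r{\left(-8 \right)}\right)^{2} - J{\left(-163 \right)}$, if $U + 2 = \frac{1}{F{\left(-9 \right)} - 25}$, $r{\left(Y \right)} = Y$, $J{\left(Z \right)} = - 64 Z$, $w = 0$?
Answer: $- \frac{127289447}{12321} \approx -10331.0$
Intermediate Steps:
$F{\left(c \right)} = \frac{14}{5}$ ($F{\left(c \right)} = 3 - \frac{1}{0 + 5} = 3 - \frac{1}{5} = \frac{14}{5}$)
$U = - \frac{227}{111}$ ($U = -2 + \frac{1}{\frac{14}{5} - 25} = -2 + \frac{1}{- \frac{111}{5}} = -2 - \frac{5}{111} = - \frac{227}{111} \approx -2.045$)
$\left(U + r{\left(-8 \right)}\right)^{2} - J{\left(-163 \right)} = \left(- \frac{227}{111} - 8\right)^{2} - \left(-64\right) \left(-163\right) = \left(- \frac{1115}{111}\right)^{2} - 10432 = \frac{1243225}{12321} - 10432 = - \frac{127289447}{12321}$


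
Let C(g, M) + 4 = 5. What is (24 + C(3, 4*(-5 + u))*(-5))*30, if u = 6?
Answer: 570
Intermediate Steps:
C(g, M) = 1 (C(g, M) = -4 + 5 = 1)
(24 + C(3, 4*(-5 + u))*(-5))*30 = (24 + 1*(-5))*30 = (24 - 5)*30 = 19*30 = 570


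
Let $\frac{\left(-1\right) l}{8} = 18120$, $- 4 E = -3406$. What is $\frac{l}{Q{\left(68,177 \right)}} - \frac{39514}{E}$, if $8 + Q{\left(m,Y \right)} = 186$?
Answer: $- \frac{130466932}{151567} \approx -860.79$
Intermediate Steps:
$E = \frac{1703}{2}$ ($E = \left(- \frac{1}{4}\right) \left(-3406\right) = \frac{1703}{2} \approx 851.5$)
$Q{\left(m,Y \right)} = 178$ ($Q{\left(m,Y \right)} = -8 + 186 = 178$)
$l = -144960$ ($l = \left(-8\right) 18120 = -144960$)
$\frac{l}{Q{\left(68,177 \right)}} - \frac{39514}{E} = - \frac{144960}{178} - \frac{39514}{\frac{1703}{2}} = \left(-144960\right) \frac{1}{178} - \frac{79028}{1703} = - \frac{72480}{89} - \frac{79028}{1703} = - \frac{130466932}{151567}$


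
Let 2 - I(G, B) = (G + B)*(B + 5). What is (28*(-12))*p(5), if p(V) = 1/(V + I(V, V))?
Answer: 112/31 ≈ 3.6129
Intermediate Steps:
I(G, B) = 2 - (5 + B)*(B + G) (I(G, B) = 2 - (G + B)*(B + 5) = 2 - (B + G)*(5 + B) = 2 - (5 + B)*(B + G))
p(V) = 1/(2 - 9*V - 2*V²) (p(V) = 1/(V + (2 - V² - 5*V - 5*V - V*V)) = 1/(V + (2 - V² - 5*V - 5*V - V²)) = 1/(V + (2 - 10*V - 2*V²)) = 1/(2 - 9*V - 2*V²))
(28*(-12))*p(5) = (28*(-12))*(-1/(-2 + 2*5² + 9*5)) = -(-336)/(-2 + 2*25 + 45) = -(-336)/(-2 + 50 + 45) = -(-336)/93 = -336*(-1/93) = 112/31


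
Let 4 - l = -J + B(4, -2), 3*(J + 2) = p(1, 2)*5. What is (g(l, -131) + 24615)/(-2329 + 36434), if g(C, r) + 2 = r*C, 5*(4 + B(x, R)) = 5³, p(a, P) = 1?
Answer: 80651/102315 ≈ 0.78826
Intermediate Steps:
B(x, R) = 21 (B(x, R) = -4 + (⅕)*5³ = -4 + (⅕)*125 = -4 + 25 = 21)
J = -⅓ (J = -2 + (1*5)/3 = -2 + (⅓)*5 = -2 + 5/3 = -⅓ ≈ -0.33333)
l = -52/3 (l = 4 - (-1*(-⅓) + 21) = 4 - (⅓ + 21) = 4 - 1*64/3 = 4 - 64/3 = -52/3 ≈ -17.333)
g(C, r) = -2 + C*r (g(C, r) = -2 + r*C = -2 + C*r)
(g(l, -131) + 24615)/(-2329 + 36434) = ((-2 - 52/3*(-131)) + 24615)/(-2329 + 36434) = ((-2 + 6812/3) + 24615)/34105 = (6806/3 + 24615)*(1/34105) = (80651/3)*(1/34105) = 80651/102315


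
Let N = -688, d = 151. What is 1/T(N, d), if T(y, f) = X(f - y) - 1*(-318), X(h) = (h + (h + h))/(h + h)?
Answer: 2/639 ≈ 0.0031299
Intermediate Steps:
X(h) = 3/2 (X(h) = (h + 2*h)/((2*h)) = (3*h)*(1/(2*h)) = 3/2)
T(y, f) = 639/2 (T(y, f) = 3/2 - 1*(-318) = 3/2 + 318 = 639/2)
1/T(N, d) = 1/(639/2) = 2/639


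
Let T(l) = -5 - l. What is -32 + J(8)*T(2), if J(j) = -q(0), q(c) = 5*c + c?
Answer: -32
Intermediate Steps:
q(c) = 6*c
J(j) = 0 (J(j) = -6*0 = -1*0 = 0)
-32 + J(8)*T(2) = -32 + 0*(-5 - 1*2) = -32 + 0*(-5 - 2) = -32 + 0*(-7) = -32 + 0 = -32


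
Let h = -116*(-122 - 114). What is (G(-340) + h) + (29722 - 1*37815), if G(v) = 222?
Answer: 19505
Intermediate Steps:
h = 27376 (h = -116*(-236) = 27376)
(G(-340) + h) + (29722 - 1*37815) = (222 + 27376) + (29722 - 1*37815) = 27598 + (29722 - 37815) = 27598 - 8093 = 19505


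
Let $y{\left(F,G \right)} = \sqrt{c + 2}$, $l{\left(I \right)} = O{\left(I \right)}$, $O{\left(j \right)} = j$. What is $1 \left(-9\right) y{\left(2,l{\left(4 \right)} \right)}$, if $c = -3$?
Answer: $- 9 i \approx - 9.0 i$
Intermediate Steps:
$l{\left(I \right)} = I$
$y{\left(F,G \right)} = i$ ($y{\left(F,G \right)} = \sqrt{-3 + 2} = \sqrt{-1} = i$)
$1 \left(-9\right) y{\left(2,l{\left(4 \right)} \right)} = 1 \left(-9\right) i = - 9 i$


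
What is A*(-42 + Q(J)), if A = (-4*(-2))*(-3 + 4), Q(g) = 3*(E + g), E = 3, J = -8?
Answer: -456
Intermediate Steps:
Q(g) = 9 + 3*g (Q(g) = 3*(3 + g) = 9 + 3*g)
A = 8 (A = 8*1 = 8)
A*(-42 + Q(J)) = 8*(-42 + (9 + 3*(-8))) = 8*(-42 + (9 - 24)) = 8*(-42 - 15) = 8*(-57) = -456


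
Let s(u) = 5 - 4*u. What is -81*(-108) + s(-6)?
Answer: 8777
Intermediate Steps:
-81*(-108) + s(-6) = -81*(-108) + (5 - 4*(-6)) = 8748 + (5 + 24) = 8748 + 29 = 8777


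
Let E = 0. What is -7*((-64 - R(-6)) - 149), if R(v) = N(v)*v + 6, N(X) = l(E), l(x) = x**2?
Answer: 1533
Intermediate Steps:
N(X) = 0 (N(X) = 0**2 = 0)
R(v) = 6 (R(v) = 0*v + 6 = 0 + 6 = 6)
-7*((-64 - R(-6)) - 149) = -7*((-64 - 1*6) - 149) = -7*((-64 - 6) - 149) = -7*(-70 - 149) = -7*(-219) = 1533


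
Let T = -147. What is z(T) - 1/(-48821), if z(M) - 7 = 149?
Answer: 7616077/48821 ≈ 156.00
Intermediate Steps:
z(M) = 156 (z(M) = 7 + 149 = 156)
z(T) - 1/(-48821) = 156 - 1/(-48821) = 156 - 1*(-1/48821) = 156 + 1/48821 = 7616077/48821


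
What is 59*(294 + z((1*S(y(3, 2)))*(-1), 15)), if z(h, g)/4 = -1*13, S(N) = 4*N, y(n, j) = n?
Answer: 14278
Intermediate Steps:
z(h, g) = -52 (z(h, g) = 4*(-1*13) = 4*(-13) = -52)
59*(294 + z((1*S(y(3, 2)))*(-1), 15)) = 59*(294 - 52) = 59*242 = 14278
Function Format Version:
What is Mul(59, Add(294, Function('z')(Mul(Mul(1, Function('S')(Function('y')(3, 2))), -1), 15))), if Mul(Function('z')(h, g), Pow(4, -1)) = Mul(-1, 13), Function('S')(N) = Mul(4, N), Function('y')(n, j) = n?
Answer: 14278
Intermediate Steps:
Function('z')(h, g) = -52 (Function('z')(h, g) = Mul(4, Mul(-1, 13)) = Mul(4, -13) = -52)
Mul(59, Add(294, Function('z')(Mul(Mul(1, Function('S')(Function('y')(3, 2))), -1), 15))) = Mul(59, Add(294, -52)) = Mul(59, 242) = 14278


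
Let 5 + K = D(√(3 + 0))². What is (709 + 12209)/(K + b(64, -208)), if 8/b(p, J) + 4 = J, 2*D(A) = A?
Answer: -912872/303 ≈ -3012.8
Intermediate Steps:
D(A) = A/2
b(p, J) = 8/(-4 + J)
K = -17/4 (K = -5 + (√(3 + 0)/2)² = -5 + (√3/2)² = -5 + ¾ = -17/4 ≈ -4.2500)
(709 + 12209)/(K + b(64, -208)) = (709 + 12209)/(-17/4 + 8/(-4 - 208)) = 12918/(-17/4 + 8/(-212)) = 12918/(-17/4 + 8*(-1/212)) = 12918/(-17/4 - 2/53) = 12918/(-909/212) = 12918*(-212/909) = -912872/303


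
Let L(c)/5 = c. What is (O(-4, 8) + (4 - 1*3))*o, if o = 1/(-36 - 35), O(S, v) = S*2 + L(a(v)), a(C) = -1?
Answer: 12/71 ≈ 0.16901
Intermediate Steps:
L(c) = 5*c
O(S, v) = -5 + 2*S (O(S, v) = S*2 + 5*(-1) = 2*S - 5 = -5 + 2*S)
o = -1/71 (o = 1/(-71) = -1/71 ≈ -0.014085)
(O(-4, 8) + (4 - 1*3))*o = ((-5 + 2*(-4)) + (4 - 1*3))*(-1/71) = ((-5 - 8) + (4 - 3))*(-1/71) = (-13 + 1)*(-1/71) = -12*(-1/71) = 12/71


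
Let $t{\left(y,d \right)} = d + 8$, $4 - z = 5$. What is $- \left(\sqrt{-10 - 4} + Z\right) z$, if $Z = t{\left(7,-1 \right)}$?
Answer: $7 + i \sqrt{14} \approx 7.0 + 3.7417 i$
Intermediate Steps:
$z = -1$ ($z = 4 - 5 = -1$)
$t{\left(y,d \right)} = 8 + d$
$Z = 7$ ($Z = 8 - 1 = 7$)
$- \left(\sqrt{-10 - 4} + Z\right) z = - \left(\sqrt{-10 - 4} + 7\right) \left(-1\right) = - \left(\sqrt{-14} + 7\right) \left(-1\right) = - \left(i \sqrt{14} + 7\right) \left(-1\right) = - \left(7 + i \sqrt{14}\right) \left(-1\right) = - (-7 - i \sqrt{14}) = 7 + i \sqrt{14}$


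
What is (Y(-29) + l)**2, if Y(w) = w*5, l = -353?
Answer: 248004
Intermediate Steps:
Y(w) = 5*w
(Y(-29) + l)**2 = (5*(-29) - 353)**2 = (-145 - 353)**2 = (-498)**2 = 248004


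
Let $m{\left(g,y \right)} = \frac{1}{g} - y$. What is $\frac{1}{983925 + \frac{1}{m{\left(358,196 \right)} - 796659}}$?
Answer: $\frac{285274089}{280688308018967} \approx 1.0163 \cdot 10^{-6}$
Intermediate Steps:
$\frac{1}{983925 + \frac{1}{m{\left(358,196 \right)} - 796659}} = \frac{1}{983925 + \frac{1}{\left(\frac{1}{358} - 196\right) - 796659}} = \frac{1}{983925 + \frac{1}{- \frac{70167}{358} - 796659}} = \frac{1}{983925 + \frac{1}{- \frac{285274089}{358}}} = \frac{1}{983925 - \frac{358}{285274089}} = \frac{1}{\frac{280688308018967}{285274089}} = \frac{285274089}{280688308018967}$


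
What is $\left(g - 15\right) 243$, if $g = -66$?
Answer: $-19683$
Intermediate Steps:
$\left(g - 15\right) 243 = \left(-66 - 15\right) 243 = \left(-81\right) 243 = -19683$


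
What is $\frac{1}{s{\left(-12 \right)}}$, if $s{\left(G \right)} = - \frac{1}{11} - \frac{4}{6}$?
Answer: $- \frac{33}{25} \approx -1.32$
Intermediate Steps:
$s{\left(G \right)} = - \frac{25}{33}$ ($s{\left(G \right)} = \left(-1\right) \frac{1}{11} - \frac{2}{3} = - \frac{1}{11} - \frac{2}{3} = - \frac{25}{33}$)
$\frac{1}{s{\left(-12 \right)}} = \frac{1}{- \frac{25}{33}} = - \frac{33}{25}$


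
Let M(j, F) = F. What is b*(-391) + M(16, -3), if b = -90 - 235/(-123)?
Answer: 4236116/123 ≈ 34440.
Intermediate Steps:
b = -10835/123 (b = -90 - 235*(-1)/123 = -90 - 1*(-235/123) = -90 + 235/123 = -10835/123 ≈ -88.089)
b*(-391) + M(16, -3) = -10835/123*(-391) - 3 = 4236485/123 - 3 = 4236116/123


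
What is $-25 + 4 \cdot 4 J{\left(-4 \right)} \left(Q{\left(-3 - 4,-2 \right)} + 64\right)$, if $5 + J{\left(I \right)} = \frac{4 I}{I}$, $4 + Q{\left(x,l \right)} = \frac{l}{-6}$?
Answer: $- \frac{2971}{3} \approx -990.33$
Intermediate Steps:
$Q{\left(x,l \right)} = -4 - \frac{l}{6}$ ($Q{\left(x,l \right)} = -4 + \frac{l}{-6} = -4 + l \left(- \frac{1}{6}\right) = -4 - \frac{l}{6}$)
$J{\left(I \right)} = -1$ ($J{\left(I \right)} = -5 + \frac{4 I}{I} = -5 + 4 = -1$)
$-25 + 4 \cdot 4 J{\left(-4 \right)} \left(Q{\left(-3 - 4,-2 \right)} + 64\right) = -25 + 4 \cdot 4 \left(-1\right) \left(\left(-4 - - \frac{1}{3}\right) + 64\right) = -25 + 16 \left(-1\right) \left(\left(-4 + \frac{1}{3}\right) + 64\right) = -25 - 16 \left(- \frac{11}{3} + 64\right) = -25 - \frac{2896}{3} = - \frac{2971}{3}$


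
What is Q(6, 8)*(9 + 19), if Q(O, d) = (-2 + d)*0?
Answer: 0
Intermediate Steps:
Q(O, d) = 0
Q(6, 8)*(9 + 19) = 0*(9 + 19) = 0*28 = 0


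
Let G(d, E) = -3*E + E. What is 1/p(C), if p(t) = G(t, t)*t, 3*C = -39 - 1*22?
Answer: -9/7442 ≈ -0.0012094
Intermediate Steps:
G(d, E) = -2*E
C = -61/3 (C = (-39 - 1*22)/3 = (-39 - 22)/3 = (⅓)*(-61) = -61/3 ≈ -20.333)
p(t) = -2*t² (p(t) = (-2*t)*t = -2*t²)
1/p(C) = 1/(-2*(-61/3)²) = 1/(-2*3721/9) = 1/(-7442/9) = -9/7442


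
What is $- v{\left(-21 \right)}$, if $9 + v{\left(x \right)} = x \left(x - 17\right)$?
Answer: $-789$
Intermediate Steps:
$v{\left(x \right)} = -9 + x \left(-17 + x\right)$ ($v{\left(x \right)} = -9 + x \left(x - 17\right) = -9 + x \left(-17 + x\right)$)
$- v{\left(-21 \right)} = - (-9 + \left(-21\right)^{2} - -357) = - (-9 + 441 + 357) = \left(-1\right) 789 = -789$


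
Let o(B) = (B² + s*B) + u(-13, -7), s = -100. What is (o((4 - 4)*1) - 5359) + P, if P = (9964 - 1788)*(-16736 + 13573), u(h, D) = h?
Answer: -25866060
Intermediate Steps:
P = -25860688 (P = 8176*(-3163) = -25860688)
o(B) = -13 + B² - 100*B (o(B) = (B² - 100*B) - 13 = -13 + B² - 100*B)
(o((4 - 4)*1) - 5359) + P = ((-13 + ((4 - 4)*1)² - 100*(4 - 4)) - 5359) - 25860688 = ((-13 + (0*1)² - 0) - 5359) - 25860688 = ((-13 + 0² - 100*0) - 5359) - 25860688 = ((-13 + 0 + 0) - 5359) - 25860688 = (-13 - 5359) - 25860688 = -5372 - 25860688 = -25866060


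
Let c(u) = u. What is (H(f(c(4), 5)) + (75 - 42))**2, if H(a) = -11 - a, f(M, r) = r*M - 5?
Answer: 49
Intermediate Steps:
f(M, r) = -5 + M*r (f(M, r) = M*r - 5 = -5 + M*r)
(H(f(c(4), 5)) + (75 - 42))**2 = ((-11 - (-5 + 4*5)) + (75 - 42))**2 = ((-11 - (-5 + 20)) + 33)**2 = ((-11 - 1*15) + 33)**2 = ((-11 - 15) + 33)**2 = (-26 + 33)**2 = 7**2 = 49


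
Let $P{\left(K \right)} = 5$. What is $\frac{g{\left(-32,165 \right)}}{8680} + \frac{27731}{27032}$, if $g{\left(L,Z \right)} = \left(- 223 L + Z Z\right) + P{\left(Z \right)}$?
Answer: $\frac{4716479}{946120} \approx 4.9851$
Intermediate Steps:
$g{\left(L,Z \right)} = 5 + Z^{2} - 223 L$ ($g{\left(L,Z \right)} = \left(- 223 L + Z Z\right) + 5 = \left(- 223 L + Z^{2}\right) + 5 = \left(Z^{2} - 223 L\right) + 5 = 5 + Z^{2} - 223 L$)
$\frac{g{\left(-32,165 \right)}}{8680} + \frac{27731}{27032} = \frac{5 + 165^{2} - -7136}{8680} + \frac{27731}{27032} = \left(5 + 27225 + 7136\right) \frac{1}{8680} + 27731 \cdot \frac{1}{27032} = 34366 \cdot \frac{1}{8680} + \frac{27731}{27032} = \frac{17183}{4340} + \frac{27731}{27032} = \frac{4716479}{946120}$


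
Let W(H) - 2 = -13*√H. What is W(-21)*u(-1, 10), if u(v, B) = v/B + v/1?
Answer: -11/5 + 143*I*√21/10 ≈ -2.2 + 65.531*I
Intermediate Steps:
u(v, B) = v + v/B (u(v, B) = v/B + v*1 = v/B + v = v + v/B)
W(H) = 2 - 13*√H
W(-21)*u(-1, 10) = (2 - 13*I*√21)*(-1 - 1/10) = (2 - 13*I*√21)*(-1 - 1*⅒) = (2 - 13*I*√21)*(-1 - ⅒) = (2 - 13*I*√21)*(-11/10) = -11/5 + 143*I*√21/10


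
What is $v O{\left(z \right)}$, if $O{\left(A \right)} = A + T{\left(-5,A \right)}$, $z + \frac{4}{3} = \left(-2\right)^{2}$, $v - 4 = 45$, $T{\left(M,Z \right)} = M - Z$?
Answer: $-245$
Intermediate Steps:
$v = 49$ ($v = 4 + 45 = 49$)
$z = \frac{8}{3}$ ($z = - \frac{4}{3} + \left(-2\right)^{2} = - \frac{4}{3} + 4 = \frac{8}{3} \approx 2.6667$)
$O{\left(A \right)} = -5$ ($O{\left(A \right)} = A - \left(5 + A\right) = -5$)
$v O{\left(z \right)} = 49 \left(-5\right) = -245$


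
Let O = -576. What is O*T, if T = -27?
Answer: 15552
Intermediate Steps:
O*T = -576*(-27) = 15552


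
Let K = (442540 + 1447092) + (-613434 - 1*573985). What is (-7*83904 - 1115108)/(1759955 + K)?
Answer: -425609/615542 ≈ -0.69144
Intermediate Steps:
K = 702213 (K = 1889632 + (-613434 - 573985) = 1889632 - 1187419 = 702213)
(-7*83904 - 1115108)/(1759955 + K) = (-7*83904 - 1115108)/(1759955 + 702213) = (-587328 - 1115108)/2462168 = -1702436*1/2462168 = -425609/615542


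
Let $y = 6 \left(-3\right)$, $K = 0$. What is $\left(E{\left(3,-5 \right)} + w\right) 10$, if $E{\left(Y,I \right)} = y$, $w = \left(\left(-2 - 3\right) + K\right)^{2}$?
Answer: $70$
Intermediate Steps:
$y = -18$
$w = 25$ ($w = \left(\left(-2 - 3\right) + 0\right)^{2} = \left(-5 + 0\right)^{2} = \left(-5\right)^{2} = 25$)
$E{\left(Y,I \right)} = -18$
$\left(E{\left(3,-5 \right)} + w\right) 10 = \left(-18 + 25\right) 10 = 7 \cdot 10 = 70$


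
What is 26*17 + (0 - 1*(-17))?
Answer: 459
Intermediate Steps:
26*17 + (0 - 1*(-17)) = 442 + (0 + 17) = 442 + 17 = 459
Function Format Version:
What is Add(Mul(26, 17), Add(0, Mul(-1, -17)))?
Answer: 459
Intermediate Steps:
Add(Mul(26, 17), Add(0, Mul(-1, -17))) = Add(442, Add(0, 17)) = Add(442, 17) = 459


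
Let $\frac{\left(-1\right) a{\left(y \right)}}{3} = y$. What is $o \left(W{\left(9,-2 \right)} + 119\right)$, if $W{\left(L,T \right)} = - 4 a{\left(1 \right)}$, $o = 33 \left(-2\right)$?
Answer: $-8646$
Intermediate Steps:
$a{\left(y \right)} = - 3 y$
$o = -66$
$W{\left(L,T \right)} = 12$ ($W{\left(L,T \right)} = - 4 \left(\left(-3\right) 1\right) = \left(-4\right) \left(-3\right) = 12$)
$o \left(W{\left(9,-2 \right)} + 119\right) = - 66 \left(12 + 119\right) = \left(-66\right) 131 = -8646$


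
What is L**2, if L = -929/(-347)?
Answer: 863041/120409 ≈ 7.1676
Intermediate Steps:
L = 929/347 (L = -929*(-1/347) = 929/347 ≈ 2.6772)
L**2 = (929/347)**2 = 863041/120409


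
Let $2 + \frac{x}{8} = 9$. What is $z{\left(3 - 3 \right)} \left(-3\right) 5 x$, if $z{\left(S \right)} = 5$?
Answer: $-4200$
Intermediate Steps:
$x = 56$ ($x = -16 + 8 \cdot 9 = -16 + 72 = 56$)
$z{\left(3 - 3 \right)} \left(-3\right) 5 x = 5 \left(-3\right) 5 \cdot 56 = 5 \left(\left(-15\right) 56\right) = 5 \left(-840\right) = -4200$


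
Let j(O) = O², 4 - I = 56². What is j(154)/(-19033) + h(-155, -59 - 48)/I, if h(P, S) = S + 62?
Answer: -1165429/946212 ≈ -1.2317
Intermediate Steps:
I = -3132 (I = 4 - 1*56² = 4 - 1*3136 = 4 - 3136 = -3132)
h(P, S) = 62 + S
j(154)/(-19033) + h(-155, -59 - 48)/I = 154²/(-19033) + (62 + (-59 - 48))/(-3132) = 23716*(-1/19033) + (62 - 107)*(-1/3132) = -3388/2719 - 45*(-1/3132) = -3388/2719 + 5/348 = -1165429/946212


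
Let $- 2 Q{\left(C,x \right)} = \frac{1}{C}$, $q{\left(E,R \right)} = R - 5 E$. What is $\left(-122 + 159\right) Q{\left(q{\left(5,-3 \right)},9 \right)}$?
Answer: $\frac{37}{56} \approx 0.66071$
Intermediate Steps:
$Q{\left(C,x \right)} = - \frac{1}{2 C}$
$\left(-122 + 159\right) Q{\left(q{\left(5,-3 \right)},9 \right)} = \left(-122 + 159\right) \left(- \frac{1}{2 \left(-3 - 25\right)}\right) = 37 \left(- \frac{1}{2 \left(-3 - 25\right)}\right) = 37 \left(- \frac{1}{2 \left(-28\right)}\right) = 37 \left(\left(- \frac{1}{2}\right) \left(- \frac{1}{28}\right)\right) = 37 \cdot \frac{1}{56} = \frac{37}{56}$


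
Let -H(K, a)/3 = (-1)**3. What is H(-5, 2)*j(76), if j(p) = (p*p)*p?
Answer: 1316928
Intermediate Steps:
H(K, a) = 3 (H(K, a) = -3*(-1)**3 = -3*(-1) = 3)
j(p) = p**3 (j(p) = p**2*p = p**3)
H(-5, 2)*j(76) = 3*76**3 = 3*438976 = 1316928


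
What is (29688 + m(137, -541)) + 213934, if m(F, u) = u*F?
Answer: 169505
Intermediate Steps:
m(F, u) = F*u
(29688 + m(137, -541)) + 213934 = (29688 + 137*(-541)) + 213934 = (29688 - 74117) + 213934 = -44429 + 213934 = 169505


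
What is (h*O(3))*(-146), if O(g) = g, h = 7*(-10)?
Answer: 30660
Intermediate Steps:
h = -70
(h*O(3))*(-146) = -70*3*(-146) = -210*(-146) = 30660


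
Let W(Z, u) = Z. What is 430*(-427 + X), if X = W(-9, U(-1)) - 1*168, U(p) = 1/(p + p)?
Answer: -259720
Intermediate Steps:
U(p) = 1/(2*p)
X = -177 (X = -9 - 1*168 = -9 - 168 = -177)
430*(-427 + X) = 430*(-427 - 177) = 430*(-604) = -259720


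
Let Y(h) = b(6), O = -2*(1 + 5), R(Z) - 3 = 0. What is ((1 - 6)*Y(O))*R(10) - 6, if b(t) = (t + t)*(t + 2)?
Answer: -1446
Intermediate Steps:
R(Z) = 3 (R(Z) = 3 + 0 = 3)
O = -12 (O = -2*6 = -12)
b(t) = 2*t*(2 + t) (b(t) = (2*t)*(2 + t) = 2*t*(2 + t))
Y(h) = 96 (Y(h) = 2*6*(2 + 6) = 2*6*8 = 96)
((1 - 6)*Y(O))*R(10) - 6 = ((1 - 6)*96)*3 - 6 = -5*96*3 - 6 = -480*3 - 6 = -1440 - 6 = -1446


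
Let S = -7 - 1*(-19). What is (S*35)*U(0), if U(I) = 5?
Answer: 2100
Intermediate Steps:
S = 12 (S = -7 + 19 = 12)
(S*35)*U(0) = (12*35)*5 = 420*5 = 2100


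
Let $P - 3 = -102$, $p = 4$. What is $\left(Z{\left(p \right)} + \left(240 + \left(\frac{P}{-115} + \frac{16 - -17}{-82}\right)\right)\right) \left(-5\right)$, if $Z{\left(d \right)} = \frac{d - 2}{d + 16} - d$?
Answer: $- \frac{1115373}{943} \approx -1182.8$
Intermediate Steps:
$P = -99$ ($P = 3 - 102 = -99$)
$Z{\left(d \right)} = - d + \frac{-2 + d}{16 + d}$ ($Z{\left(d \right)} = \frac{-2 + d}{16 + d} - d = - d + \frac{-2 + d}{16 + d}$)
$\left(Z{\left(p \right)} + \left(240 + \left(\frac{P}{-115} + \frac{16 - -17}{-82}\right)\right)\right) \left(-5\right) = \left(\frac{-2 - 4^{2} - 60}{16 + 4} + \left(240 + \left(- \frac{99}{-115} + \frac{16 - -17}{-82}\right)\right)\right) \left(-5\right) = \left(\frac{-2 - 16 - 60}{20} + \left(240 + \left(\left(-99\right) \left(- \frac{1}{115}\right) + \left(16 + 17\right) \left(- \frac{1}{82}\right)\right)\right)\right) \left(-5\right) = \left(\frac{-2 - 16 - 60}{20} + \left(240 + \left(\frac{99}{115} + 33 \left(- \frac{1}{82}\right)\right)\right)\right) \left(-5\right) = \left(\frac{1}{20} \left(-78\right) + \left(240 + \left(\frac{99}{115} - \frac{33}{82}\right)\right)\right) \left(-5\right) = \left(- \frac{39}{10} + \left(240 + \frac{4323}{9430}\right)\right) \left(-5\right) = \left(- \frac{39}{10} + \frac{2267523}{9430}\right) \left(-5\right) = \frac{1115373}{4715} \left(-5\right) = - \frac{1115373}{943}$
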